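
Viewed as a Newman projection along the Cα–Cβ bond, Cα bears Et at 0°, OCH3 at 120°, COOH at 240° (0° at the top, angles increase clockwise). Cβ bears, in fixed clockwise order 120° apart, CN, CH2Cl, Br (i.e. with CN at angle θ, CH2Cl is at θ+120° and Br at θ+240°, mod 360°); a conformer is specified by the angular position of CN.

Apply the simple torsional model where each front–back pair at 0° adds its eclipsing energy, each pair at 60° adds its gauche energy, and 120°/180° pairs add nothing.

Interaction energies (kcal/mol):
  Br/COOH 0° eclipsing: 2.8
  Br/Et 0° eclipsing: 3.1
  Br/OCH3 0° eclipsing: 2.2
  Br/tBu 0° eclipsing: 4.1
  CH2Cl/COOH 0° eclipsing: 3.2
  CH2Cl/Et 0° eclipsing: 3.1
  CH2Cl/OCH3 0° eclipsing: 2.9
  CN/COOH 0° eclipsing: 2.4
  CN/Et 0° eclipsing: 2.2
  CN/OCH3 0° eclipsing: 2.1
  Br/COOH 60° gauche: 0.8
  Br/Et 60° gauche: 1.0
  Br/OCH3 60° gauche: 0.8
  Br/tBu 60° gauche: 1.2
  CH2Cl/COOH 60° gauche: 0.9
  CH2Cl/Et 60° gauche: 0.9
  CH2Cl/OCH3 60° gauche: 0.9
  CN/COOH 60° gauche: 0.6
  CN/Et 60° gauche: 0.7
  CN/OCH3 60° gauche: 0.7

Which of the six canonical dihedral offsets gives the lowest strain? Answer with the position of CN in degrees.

CN at 0° (eclipsed): Et(0°)/CN(0°) eclipsed 2.2; OCH3(120°)/CH2Cl(120°) eclipsed 2.9; COOH(240°)/Br(240°) eclipsed 2.8 → 7.9 kcal/mol.
CN at 60° (staggered): Et(0°)/CN(60°) gauche 0.7; Et(0°)/Br(300°) gauche 1.0; OCH3(120°)/CN(60°) gauche 0.7; OCH3(120°)/CH2Cl(180°) gauche 0.9; COOH(240°)/CH2Cl(180°) gauche 0.9; COOH(240°)/Br(300°) gauche 0.8 → 5.0 kcal/mol.
CN at 120° (eclipsed): Et(0°)/Br(0°) eclipsed 3.1; OCH3(120°)/CN(120°) eclipsed 2.1; COOH(240°)/CH2Cl(240°) eclipsed 3.2 → 8.4 kcal/mol.
CN at 180° (staggered): Et(0°)/CH2Cl(300°) gauche 0.9; Et(0°)/Br(60°) gauche 1.0; OCH3(120°)/CN(180°) gauche 0.7; OCH3(120°)/Br(60°) gauche 0.8; COOH(240°)/CN(180°) gauche 0.6; COOH(240°)/CH2Cl(300°) gauche 0.9 → 4.9 kcal/mol.
CN at 240° (eclipsed): Et(0°)/CH2Cl(0°) eclipsed 3.1; OCH3(120°)/Br(120°) eclipsed 2.2; COOH(240°)/CN(240°) eclipsed 2.4 → 7.7 kcal/mol.
CN at 300° (staggered): Et(0°)/CN(300°) gauche 0.7; Et(0°)/CH2Cl(60°) gauche 0.9; OCH3(120°)/CH2Cl(60°) gauche 0.9; OCH3(120°)/Br(180°) gauche 0.8; COOH(240°)/CN(300°) gauche 0.6; COOH(240°)/Br(180°) gauche 0.8 → 4.7 kcal/mol.
The minimum (4.7 kcal/mol) occurs with CN at 300°.

300°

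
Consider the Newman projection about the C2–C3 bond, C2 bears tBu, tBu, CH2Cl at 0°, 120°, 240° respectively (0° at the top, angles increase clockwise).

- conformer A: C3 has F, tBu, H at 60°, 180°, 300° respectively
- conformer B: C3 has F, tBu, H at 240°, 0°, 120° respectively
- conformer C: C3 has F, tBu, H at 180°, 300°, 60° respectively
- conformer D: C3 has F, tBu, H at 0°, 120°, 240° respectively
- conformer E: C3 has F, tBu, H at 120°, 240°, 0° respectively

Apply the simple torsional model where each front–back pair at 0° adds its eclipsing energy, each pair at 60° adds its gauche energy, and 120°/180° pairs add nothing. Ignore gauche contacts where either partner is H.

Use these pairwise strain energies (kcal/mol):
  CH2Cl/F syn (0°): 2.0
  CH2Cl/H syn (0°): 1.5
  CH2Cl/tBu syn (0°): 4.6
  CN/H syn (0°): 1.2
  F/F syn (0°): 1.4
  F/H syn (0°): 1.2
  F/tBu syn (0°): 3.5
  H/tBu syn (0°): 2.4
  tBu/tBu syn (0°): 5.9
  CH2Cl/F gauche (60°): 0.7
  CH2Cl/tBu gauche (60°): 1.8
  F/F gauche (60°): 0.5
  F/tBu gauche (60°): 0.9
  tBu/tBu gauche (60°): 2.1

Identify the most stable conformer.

A (staggered): tBu(0°)/F(60°) gauche 0.9; tBu(120°)/F(60°) gauche 0.9; tBu(120°)/tBu(180°) gauche 2.1; CH2Cl(240°)/tBu(180°) gauche 1.8 → 5.7 kcal/mol.
B (eclipsed): tBu(0°)/tBu(0°) eclipsed 5.9; tBu(120°)/H(120°) eclipsed 2.4; CH2Cl(240°)/F(240°) eclipsed 2.0 → 10.3 kcal/mol.
C (staggered): tBu(0°)/tBu(300°) gauche 2.1; tBu(120°)/F(180°) gauche 0.9; CH2Cl(240°)/F(180°) gauche 0.7; CH2Cl(240°)/tBu(300°) gauche 1.8 → 5.5 kcal/mol.
D (eclipsed): tBu(0°)/F(0°) eclipsed 3.5; tBu(120°)/tBu(120°) eclipsed 5.9; CH2Cl(240°)/H(240°) eclipsed 1.5 → 10.9 kcal/mol.
E (eclipsed): tBu(0°)/H(0°) eclipsed 2.4; tBu(120°)/F(120°) eclipsed 3.5; CH2Cl(240°)/tBu(240°) eclipsed 4.6 → 10.5 kcal/mol.
C has the lowest total (5.5 kcal/mol).

C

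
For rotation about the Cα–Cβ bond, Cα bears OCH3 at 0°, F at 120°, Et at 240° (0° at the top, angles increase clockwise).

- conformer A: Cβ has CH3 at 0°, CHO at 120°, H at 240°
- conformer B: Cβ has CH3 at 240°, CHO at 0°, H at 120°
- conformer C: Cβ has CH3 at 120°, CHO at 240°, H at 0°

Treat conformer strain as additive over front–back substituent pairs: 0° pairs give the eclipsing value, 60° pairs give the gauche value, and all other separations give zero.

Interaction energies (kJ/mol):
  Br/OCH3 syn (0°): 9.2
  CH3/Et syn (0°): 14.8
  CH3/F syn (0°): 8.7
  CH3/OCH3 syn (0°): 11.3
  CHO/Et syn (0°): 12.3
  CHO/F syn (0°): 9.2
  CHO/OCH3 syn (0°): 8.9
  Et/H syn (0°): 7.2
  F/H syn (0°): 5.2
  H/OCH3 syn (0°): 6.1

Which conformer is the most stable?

C

A is eclipsed. OCH3 at 0° is eclipsed with CH3 at 0° (11.3); F at 120° is eclipsed with CHO at 120° (9.2); Et at 240° is eclipsed with H at 240° (7.2). Total 27.7 kJ/mol.
B is eclipsed. OCH3 at 0° is eclipsed with CHO at 0° (8.9); F at 120° is eclipsed with H at 120° (5.2); Et at 240° is eclipsed with CH3 at 240° (14.8). Total 28.9 kJ/mol.
C is eclipsed. OCH3 at 0° is eclipsed with H at 0° (6.1); F at 120° is eclipsed with CH3 at 120° (8.7); Et at 240° is eclipsed with CHO at 240° (12.3). Total 27.1 kJ/mol.
C has the lowest total (27.1 kJ/mol).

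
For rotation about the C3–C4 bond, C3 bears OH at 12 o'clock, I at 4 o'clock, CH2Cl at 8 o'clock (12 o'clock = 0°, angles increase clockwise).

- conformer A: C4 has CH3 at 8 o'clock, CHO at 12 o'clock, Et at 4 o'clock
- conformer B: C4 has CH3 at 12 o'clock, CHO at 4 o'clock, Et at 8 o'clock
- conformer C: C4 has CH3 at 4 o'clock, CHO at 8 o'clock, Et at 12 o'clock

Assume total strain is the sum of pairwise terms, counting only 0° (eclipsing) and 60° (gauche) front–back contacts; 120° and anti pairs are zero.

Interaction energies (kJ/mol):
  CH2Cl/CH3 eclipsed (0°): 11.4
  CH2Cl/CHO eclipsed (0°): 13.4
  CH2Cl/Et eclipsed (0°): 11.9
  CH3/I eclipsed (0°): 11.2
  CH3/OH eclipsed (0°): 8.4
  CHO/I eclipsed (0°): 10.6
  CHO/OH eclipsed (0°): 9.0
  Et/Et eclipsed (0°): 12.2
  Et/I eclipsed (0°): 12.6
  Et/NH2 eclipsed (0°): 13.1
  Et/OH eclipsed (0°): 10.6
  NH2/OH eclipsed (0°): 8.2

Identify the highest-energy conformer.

C

A (eclipsed): OH–CHO eclipsed, I–Et eclipsed, CH2Cl–CH3 eclipsed; 9.0 + 12.6 + 11.4 = 33.0 kJ/mol.
B (eclipsed): OH–CH3 eclipsed, I–CHO eclipsed, CH2Cl–Et eclipsed; 8.4 + 10.6 + 11.9 = 30.9 kJ/mol.
C (eclipsed): OH–Et eclipsed, I–CH3 eclipsed, CH2Cl–CHO eclipsed; 10.6 + 11.2 + 13.4 = 35.2 kJ/mol.
C has the highest total (35.2 kJ/mol).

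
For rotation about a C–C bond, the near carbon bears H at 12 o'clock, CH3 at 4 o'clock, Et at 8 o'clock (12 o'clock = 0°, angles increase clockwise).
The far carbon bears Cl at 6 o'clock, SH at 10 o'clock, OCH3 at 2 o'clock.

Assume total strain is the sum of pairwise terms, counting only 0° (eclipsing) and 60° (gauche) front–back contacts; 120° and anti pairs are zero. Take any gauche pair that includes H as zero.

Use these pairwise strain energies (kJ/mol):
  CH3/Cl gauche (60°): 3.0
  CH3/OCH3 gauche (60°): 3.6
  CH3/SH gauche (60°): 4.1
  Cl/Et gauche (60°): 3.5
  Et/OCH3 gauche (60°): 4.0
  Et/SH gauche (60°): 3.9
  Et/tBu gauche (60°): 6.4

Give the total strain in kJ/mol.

This conformer (staggered): CH3(120°)/Cl(180°) gauche 3.0; CH3(120°)/OCH3(60°) gauche 3.6; Et(240°)/Cl(180°) gauche 3.5; Et(240°)/SH(300°) gauche 3.9 → 14.0 kJ/mol.

14.0 kJ/mol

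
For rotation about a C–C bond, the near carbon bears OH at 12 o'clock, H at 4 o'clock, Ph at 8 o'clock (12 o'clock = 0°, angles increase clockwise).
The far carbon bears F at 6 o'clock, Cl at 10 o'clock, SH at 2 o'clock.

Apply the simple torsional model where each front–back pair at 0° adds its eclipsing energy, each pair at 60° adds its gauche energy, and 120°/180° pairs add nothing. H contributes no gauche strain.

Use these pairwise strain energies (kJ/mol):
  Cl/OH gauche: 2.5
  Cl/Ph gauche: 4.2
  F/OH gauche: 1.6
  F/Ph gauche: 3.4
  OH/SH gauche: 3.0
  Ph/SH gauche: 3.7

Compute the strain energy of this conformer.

This conformer (staggered): OH–Cl gauche, OH–SH gauche, Ph–F gauche, Ph–Cl gauche; 2.5 + 3.0 + 3.4 + 4.2 = 13.1 kJ/mol.

13.1 kJ/mol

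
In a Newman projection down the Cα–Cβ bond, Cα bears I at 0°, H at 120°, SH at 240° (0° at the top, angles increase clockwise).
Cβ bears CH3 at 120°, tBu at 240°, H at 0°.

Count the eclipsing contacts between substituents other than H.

Non-H eclipsing pairs: SH(240°)/tBu(240°) — 1 interaction.

1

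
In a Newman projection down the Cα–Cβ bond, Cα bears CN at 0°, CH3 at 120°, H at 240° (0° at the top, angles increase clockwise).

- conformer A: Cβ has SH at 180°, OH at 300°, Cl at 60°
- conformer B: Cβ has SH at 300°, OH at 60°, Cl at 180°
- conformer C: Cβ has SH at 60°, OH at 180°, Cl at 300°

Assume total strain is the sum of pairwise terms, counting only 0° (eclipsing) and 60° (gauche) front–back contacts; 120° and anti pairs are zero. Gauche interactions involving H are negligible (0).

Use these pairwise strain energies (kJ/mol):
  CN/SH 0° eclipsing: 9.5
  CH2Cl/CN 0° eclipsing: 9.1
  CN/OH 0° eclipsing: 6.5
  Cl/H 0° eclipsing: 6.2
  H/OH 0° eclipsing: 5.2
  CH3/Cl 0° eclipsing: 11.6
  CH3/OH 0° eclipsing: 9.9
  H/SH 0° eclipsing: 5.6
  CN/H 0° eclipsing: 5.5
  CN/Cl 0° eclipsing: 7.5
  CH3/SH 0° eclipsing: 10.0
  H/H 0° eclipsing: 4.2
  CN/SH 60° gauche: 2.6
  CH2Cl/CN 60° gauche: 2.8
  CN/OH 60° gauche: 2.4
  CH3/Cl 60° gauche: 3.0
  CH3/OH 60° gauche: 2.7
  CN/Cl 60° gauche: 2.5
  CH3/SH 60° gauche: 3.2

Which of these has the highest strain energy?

A

A (staggered): CN–OH gauche, CN–Cl gauche, CH3–SH gauche, CH3–Cl gauche; 2.4 + 2.5 + 3.2 + 3.0 = 11.1 kJ/mol.
B (staggered): CN–SH gauche, CN–OH gauche, CH3–OH gauche, CH3–Cl gauche; 2.6 + 2.4 + 2.7 + 3.0 = 10.7 kJ/mol.
C (staggered): CN–SH gauche, CN–Cl gauche, CH3–SH gauche, CH3–OH gauche; 2.6 + 2.5 + 3.2 + 2.7 = 11.0 kJ/mol.
A has the highest total (11.1 kJ/mol).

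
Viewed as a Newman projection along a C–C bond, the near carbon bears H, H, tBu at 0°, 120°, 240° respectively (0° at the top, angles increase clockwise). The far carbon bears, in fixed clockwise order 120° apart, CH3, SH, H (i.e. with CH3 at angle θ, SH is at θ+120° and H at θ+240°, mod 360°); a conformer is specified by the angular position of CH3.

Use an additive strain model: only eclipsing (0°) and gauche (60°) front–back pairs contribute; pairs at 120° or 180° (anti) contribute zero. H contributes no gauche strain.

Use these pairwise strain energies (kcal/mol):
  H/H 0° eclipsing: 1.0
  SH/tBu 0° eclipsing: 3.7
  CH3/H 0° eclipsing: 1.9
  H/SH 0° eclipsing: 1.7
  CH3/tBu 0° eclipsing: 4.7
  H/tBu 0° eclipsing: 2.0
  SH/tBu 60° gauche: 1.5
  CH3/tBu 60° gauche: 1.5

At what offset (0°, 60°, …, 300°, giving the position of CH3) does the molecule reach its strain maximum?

CH3 at 0° is eclipsed. H at 0° is eclipsed with CH3 at 0° (1.9); H at 120° is eclipsed with SH at 120° (1.7); tBu at 240° is eclipsed with H at 240° (2.0). Total 5.6 kcal/mol.
CH3 at 60° is staggered. tBu at 240° is gauche with SH at 180° (1.5). Total 1.5 kcal/mol.
CH3 at 120° is eclipsed. H at 0° is eclipsed with H at 0° (1.0); H at 120° is eclipsed with CH3 at 120° (1.9); tBu at 240° is eclipsed with SH at 240° (3.7). Total 6.6 kcal/mol.
CH3 at 180° is staggered. tBu at 240° is gauche with CH3 at 180° (1.5); tBu at 240° is gauche with SH at 300° (1.5). Total 3.0 kcal/mol.
CH3 at 240° is eclipsed. H at 0° is eclipsed with SH at 0° (1.7); H at 120° is eclipsed with H at 120° (1.0); tBu at 240° is eclipsed with CH3 at 240° (4.7). Total 7.4 kcal/mol.
CH3 at 300° is staggered. tBu at 240° is gauche with CH3 at 300° (1.5). Total 1.5 kcal/mol.
The maximum (7.4 kcal/mol) occurs with CH3 at 240°.

240°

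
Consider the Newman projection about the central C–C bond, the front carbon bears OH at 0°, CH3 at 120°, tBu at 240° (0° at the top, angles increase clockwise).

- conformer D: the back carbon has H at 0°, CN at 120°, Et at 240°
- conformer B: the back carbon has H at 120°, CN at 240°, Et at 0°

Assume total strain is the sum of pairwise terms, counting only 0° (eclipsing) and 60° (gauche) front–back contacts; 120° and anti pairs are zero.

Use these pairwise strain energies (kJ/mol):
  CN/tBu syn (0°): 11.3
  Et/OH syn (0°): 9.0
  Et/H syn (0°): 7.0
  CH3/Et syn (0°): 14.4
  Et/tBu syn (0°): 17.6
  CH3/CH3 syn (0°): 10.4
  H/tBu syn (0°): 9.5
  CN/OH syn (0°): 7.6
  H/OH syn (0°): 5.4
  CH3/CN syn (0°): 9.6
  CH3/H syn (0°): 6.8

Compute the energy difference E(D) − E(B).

+5.5 kJ/mol

D (eclipsed): OH–H eclipsed, CH3–CN eclipsed, tBu–Et eclipsed; 5.4 + 9.6 + 17.6 = 32.6 kJ/mol.
B (eclipsed): OH–Et eclipsed, CH3–H eclipsed, tBu–CN eclipsed; 9.0 + 6.8 + 11.3 = 27.1 kJ/mol.
E(D) − E(B) = 32.6 − 27.1 = +5.5 kJ/mol.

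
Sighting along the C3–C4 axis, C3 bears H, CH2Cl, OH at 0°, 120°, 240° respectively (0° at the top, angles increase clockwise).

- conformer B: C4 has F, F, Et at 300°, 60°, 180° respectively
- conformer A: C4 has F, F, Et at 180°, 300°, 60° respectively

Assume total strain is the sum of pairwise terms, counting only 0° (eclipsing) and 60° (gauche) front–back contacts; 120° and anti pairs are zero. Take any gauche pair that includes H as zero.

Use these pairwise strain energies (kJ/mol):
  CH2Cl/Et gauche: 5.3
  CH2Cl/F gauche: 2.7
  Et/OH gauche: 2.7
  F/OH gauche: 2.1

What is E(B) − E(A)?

B (staggered): CH2Cl–F gauche, CH2Cl–Et gauche, OH–F gauche, OH–Et gauche; 2.7 + 5.3 + 2.1 + 2.7 = 12.8 kJ/mol.
A (staggered): CH2Cl–F gauche, CH2Cl–Et gauche, OH–F gauche, OH–F gauche; 2.7 + 5.3 + 2.1 + 2.1 = 12.2 kJ/mol.
E(B) − E(A) = 12.8 − 12.2 = +0.6 kJ/mol.

+0.6 kJ/mol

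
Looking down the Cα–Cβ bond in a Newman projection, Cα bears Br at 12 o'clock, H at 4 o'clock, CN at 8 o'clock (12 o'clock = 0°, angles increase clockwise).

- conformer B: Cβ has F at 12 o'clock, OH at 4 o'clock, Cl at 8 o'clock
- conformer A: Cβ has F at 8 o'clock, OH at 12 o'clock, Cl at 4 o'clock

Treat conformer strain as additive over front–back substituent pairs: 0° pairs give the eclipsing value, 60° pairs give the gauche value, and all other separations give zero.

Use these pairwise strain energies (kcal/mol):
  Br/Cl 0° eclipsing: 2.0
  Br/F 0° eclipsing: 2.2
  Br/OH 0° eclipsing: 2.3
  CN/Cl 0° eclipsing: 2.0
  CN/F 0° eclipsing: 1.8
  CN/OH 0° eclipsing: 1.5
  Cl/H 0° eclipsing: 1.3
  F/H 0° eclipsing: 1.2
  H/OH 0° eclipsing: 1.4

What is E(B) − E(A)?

+0.2 kcal/mol

B (eclipsed): Br(0°)/F(0°) eclipsed 2.2; H(120°)/OH(120°) eclipsed 1.4; CN(240°)/Cl(240°) eclipsed 2.0 → 5.6 kcal/mol.
A (eclipsed): Br(0°)/OH(0°) eclipsed 2.3; H(120°)/Cl(120°) eclipsed 1.3; CN(240°)/F(240°) eclipsed 1.8 → 5.4 kcal/mol.
E(B) − E(A) = 5.6 − 5.4 = +0.2 kcal/mol.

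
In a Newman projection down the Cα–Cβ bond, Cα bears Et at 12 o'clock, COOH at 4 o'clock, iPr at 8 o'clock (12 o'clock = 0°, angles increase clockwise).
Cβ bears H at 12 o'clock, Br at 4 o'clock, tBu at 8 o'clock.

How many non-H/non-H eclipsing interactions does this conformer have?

Non-H eclipsing pairs: COOH(120°)/Br(120°); iPr(240°)/tBu(240°) — 2 interactions.

2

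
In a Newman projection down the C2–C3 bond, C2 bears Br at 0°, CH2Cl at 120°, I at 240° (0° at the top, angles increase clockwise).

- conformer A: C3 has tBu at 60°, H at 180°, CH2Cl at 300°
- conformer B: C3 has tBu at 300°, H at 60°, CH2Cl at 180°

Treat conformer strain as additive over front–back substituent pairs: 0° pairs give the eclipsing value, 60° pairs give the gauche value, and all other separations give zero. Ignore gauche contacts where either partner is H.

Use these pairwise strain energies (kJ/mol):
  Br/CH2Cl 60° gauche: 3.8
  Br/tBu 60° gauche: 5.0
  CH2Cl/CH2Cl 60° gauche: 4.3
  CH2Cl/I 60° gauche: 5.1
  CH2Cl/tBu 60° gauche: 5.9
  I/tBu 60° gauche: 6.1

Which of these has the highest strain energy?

A (staggered): Br(0°)/tBu(60°) gauche 5.0; Br(0°)/CH2Cl(300°) gauche 3.8; CH2Cl(120°)/tBu(60°) gauche 5.9; I(240°)/CH2Cl(300°) gauche 5.1 → 19.8 kJ/mol.
B (staggered): Br(0°)/tBu(300°) gauche 5.0; CH2Cl(120°)/CH2Cl(180°) gauche 4.3; I(240°)/tBu(300°) gauche 6.1; I(240°)/CH2Cl(180°) gauche 5.1 → 20.5 kJ/mol.
B has the highest total (20.5 kJ/mol).

B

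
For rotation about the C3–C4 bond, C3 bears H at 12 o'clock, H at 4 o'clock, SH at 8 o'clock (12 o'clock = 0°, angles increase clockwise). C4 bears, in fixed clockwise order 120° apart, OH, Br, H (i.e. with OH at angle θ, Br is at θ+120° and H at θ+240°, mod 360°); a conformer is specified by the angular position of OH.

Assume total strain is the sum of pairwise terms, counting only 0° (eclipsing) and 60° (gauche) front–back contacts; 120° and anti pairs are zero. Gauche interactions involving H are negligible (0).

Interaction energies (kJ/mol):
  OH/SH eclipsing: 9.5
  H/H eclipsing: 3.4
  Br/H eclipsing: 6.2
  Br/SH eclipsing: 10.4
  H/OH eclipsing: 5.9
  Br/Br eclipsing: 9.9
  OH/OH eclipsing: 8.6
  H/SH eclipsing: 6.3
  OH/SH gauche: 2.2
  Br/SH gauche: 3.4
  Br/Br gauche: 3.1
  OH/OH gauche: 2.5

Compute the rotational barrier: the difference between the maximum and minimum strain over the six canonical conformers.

17.5 kJ/mol

OH at 0° is eclipsed. H at 0° is eclipsed with OH at 0° (5.9); H at 120° is eclipsed with Br at 120° (6.2); SH at 240° is eclipsed with H at 240° (6.3). Total 18.4 kJ/mol.
OH at 60° is staggered. SH at 240° is gauche with Br at 180° (3.4). Total 3.4 kJ/mol.
OH at 120° is eclipsed. H at 0° is eclipsed with H at 0° (3.4); H at 120° is eclipsed with OH at 120° (5.9); SH at 240° is eclipsed with Br at 240° (10.4). Total 19.7 kJ/mol.
OH at 180° is staggered. SH at 240° is gauche with OH at 180° (2.2); SH at 240° is gauche with Br at 300° (3.4). Total 5.6 kJ/mol.
OH at 240° is eclipsed. H at 0° is eclipsed with Br at 0° (6.2); H at 120° is eclipsed with H at 120° (3.4); SH at 240° is eclipsed with OH at 240° (9.5). Total 19.1 kJ/mol.
OH at 300° is staggered. SH at 240° is gauche with OH at 300° (2.2). Total 2.2 kJ/mol.
Max at 120° (19.7 kJ/mol), min at 300° (2.2 kJ/mol); barrier = 17.5 kJ/mol.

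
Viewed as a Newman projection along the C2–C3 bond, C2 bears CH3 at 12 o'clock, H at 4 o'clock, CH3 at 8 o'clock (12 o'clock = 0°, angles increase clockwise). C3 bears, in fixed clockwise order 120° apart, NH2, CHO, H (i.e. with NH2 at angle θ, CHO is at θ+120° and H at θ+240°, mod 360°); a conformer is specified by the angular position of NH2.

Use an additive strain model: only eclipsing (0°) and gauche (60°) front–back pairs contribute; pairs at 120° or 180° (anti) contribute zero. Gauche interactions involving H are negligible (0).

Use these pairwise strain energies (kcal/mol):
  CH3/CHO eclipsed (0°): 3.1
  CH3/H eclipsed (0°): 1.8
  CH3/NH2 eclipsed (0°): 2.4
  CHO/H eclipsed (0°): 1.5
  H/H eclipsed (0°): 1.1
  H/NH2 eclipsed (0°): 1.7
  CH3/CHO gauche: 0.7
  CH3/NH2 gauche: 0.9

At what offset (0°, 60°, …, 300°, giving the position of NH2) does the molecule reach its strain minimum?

NH2 at 0° is eclipsed. CH3 at 0° is eclipsed with NH2 at 0° (2.4); H at 120° is eclipsed with CHO at 120° (1.5); CH3 at 240° is eclipsed with H at 240° (1.8). Total 5.7 kcal/mol.
NH2 at 60° is staggered. CH3 at 0° is gauche with NH2 at 60° (0.9); CH3 at 240° is gauche with CHO at 180° (0.7). Total 1.6 kcal/mol.
NH2 at 120° is eclipsed. CH3 at 0° is eclipsed with H at 0° (1.8); H at 120° is eclipsed with NH2 at 120° (1.7); CH3 at 240° is eclipsed with CHO at 240° (3.1). Total 6.6 kcal/mol.
NH2 at 180° is staggered. CH3 at 0° is gauche with CHO at 300° (0.7); CH3 at 240° is gauche with NH2 at 180° (0.9); CH3 at 240° is gauche with CHO at 300° (0.7). Total 2.3 kcal/mol.
NH2 at 240° is eclipsed. CH3 at 0° is eclipsed with CHO at 0° (3.1); H at 120° is eclipsed with H at 120° (1.1); CH3 at 240° is eclipsed with NH2 at 240° (2.4). Total 6.6 kcal/mol.
NH2 at 300° is staggered. CH3 at 0° is gauche with NH2 at 300° (0.9); CH3 at 0° is gauche with CHO at 60° (0.7); CH3 at 240° is gauche with NH2 at 300° (0.9). Total 2.5 kcal/mol.
The minimum (1.6 kcal/mol) occurs with NH2 at 60°.

60°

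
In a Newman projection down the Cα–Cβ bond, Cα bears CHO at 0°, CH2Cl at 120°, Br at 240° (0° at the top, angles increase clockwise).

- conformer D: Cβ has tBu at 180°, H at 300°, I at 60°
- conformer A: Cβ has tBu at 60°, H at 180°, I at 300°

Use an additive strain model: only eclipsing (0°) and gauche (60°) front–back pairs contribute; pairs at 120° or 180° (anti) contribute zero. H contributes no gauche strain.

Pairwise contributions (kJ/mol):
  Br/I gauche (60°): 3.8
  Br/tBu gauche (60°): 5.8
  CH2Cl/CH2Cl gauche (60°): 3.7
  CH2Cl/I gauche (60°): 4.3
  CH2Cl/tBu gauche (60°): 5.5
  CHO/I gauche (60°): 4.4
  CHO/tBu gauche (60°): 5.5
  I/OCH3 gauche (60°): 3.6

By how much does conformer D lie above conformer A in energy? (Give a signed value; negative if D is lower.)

D (staggered): CHO(0°)/I(60°) gauche 4.4; CH2Cl(120°)/tBu(180°) gauche 5.5; CH2Cl(120°)/I(60°) gauche 4.3; Br(240°)/tBu(180°) gauche 5.8 → 20.0 kJ/mol.
A (staggered): CHO(0°)/tBu(60°) gauche 5.5; CHO(0°)/I(300°) gauche 4.4; CH2Cl(120°)/tBu(60°) gauche 5.5; Br(240°)/I(300°) gauche 3.8 → 19.2 kJ/mol.
E(D) − E(A) = 20.0 − 19.2 = +0.8 kJ/mol.

+0.8 kJ/mol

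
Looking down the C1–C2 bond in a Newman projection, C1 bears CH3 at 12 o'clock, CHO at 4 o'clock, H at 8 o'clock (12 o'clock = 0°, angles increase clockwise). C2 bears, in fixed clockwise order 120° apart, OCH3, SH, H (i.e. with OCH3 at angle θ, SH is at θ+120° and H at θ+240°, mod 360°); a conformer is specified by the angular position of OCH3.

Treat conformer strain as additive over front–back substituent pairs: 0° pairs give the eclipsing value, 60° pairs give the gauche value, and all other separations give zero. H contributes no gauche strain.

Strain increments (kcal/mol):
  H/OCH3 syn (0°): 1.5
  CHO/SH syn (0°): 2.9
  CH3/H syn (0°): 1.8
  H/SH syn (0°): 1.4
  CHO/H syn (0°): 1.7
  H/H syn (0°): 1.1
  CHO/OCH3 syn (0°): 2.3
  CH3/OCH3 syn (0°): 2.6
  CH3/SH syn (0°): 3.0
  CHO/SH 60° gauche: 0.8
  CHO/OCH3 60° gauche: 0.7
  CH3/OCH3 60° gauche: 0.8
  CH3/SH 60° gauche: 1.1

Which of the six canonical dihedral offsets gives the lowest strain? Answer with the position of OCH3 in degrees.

180°

OCH3 at 0° is eclipsed. CH3 at 0° is eclipsed with OCH3 at 0° (2.6); CHO at 120° is eclipsed with SH at 120° (2.9); H at 240° is eclipsed with H at 240° (1.1). Total 6.6 kcal/mol.
OCH3 at 60° is staggered. CH3 at 0° is gauche with OCH3 at 60° (0.8); CHO at 120° is gauche with OCH3 at 60° (0.7); CHO at 120° is gauche with SH at 180° (0.8). Total 2.3 kcal/mol.
OCH3 at 120° is eclipsed. CH3 at 0° is eclipsed with H at 0° (1.8); CHO at 120° is eclipsed with OCH3 at 120° (2.3); H at 240° is eclipsed with SH at 240° (1.4). Total 5.5 kcal/mol.
OCH3 at 180° is staggered. CH3 at 0° is gauche with SH at 300° (1.1); CHO at 120° is gauche with OCH3 at 180° (0.7). Total 1.8 kcal/mol.
OCH3 at 240° is eclipsed. CH3 at 0° is eclipsed with SH at 0° (3.0); CHO at 120° is eclipsed with H at 120° (1.7); H at 240° is eclipsed with OCH3 at 240° (1.5). Total 6.2 kcal/mol.
OCH3 at 300° is staggered. CH3 at 0° is gauche with OCH3 at 300° (0.8); CH3 at 0° is gauche with SH at 60° (1.1); CHO at 120° is gauche with SH at 60° (0.8). Total 2.7 kcal/mol.
The minimum (1.8 kcal/mol) occurs with OCH3 at 180°.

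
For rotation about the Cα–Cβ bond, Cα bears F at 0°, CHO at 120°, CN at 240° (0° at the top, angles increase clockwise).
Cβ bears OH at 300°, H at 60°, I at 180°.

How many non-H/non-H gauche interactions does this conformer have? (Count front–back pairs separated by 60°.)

4

Non-H gauche pairs: F(0°)/OH(300°); CHO(120°)/I(180°); CN(240°)/OH(300°); CN(240°)/I(180°) — 4 interactions.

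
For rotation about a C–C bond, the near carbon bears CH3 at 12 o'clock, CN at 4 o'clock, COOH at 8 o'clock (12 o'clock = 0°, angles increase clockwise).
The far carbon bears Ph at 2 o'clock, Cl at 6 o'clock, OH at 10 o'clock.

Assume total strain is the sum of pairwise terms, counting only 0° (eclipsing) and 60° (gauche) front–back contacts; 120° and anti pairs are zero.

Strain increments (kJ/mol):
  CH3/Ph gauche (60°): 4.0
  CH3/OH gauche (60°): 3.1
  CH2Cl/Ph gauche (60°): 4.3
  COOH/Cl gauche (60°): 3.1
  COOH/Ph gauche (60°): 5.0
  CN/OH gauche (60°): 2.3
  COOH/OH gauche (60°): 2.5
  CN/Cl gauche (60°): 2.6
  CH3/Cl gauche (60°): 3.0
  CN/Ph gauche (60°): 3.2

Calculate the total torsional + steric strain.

18.5 kJ/mol

This conformer (staggered): CH3(0°)/Ph(60°) gauche 4.0; CH3(0°)/OH(300°) gauche 3.1; CN(120°)/Ph(60°) gauche 3.2; CN(120°)/Cl(180°) gauche 2.6; COOH(240°)/Cl(180°) gauche 3.1; COOH(240°)/OH(300°) gauche 2.5 → 18.5 kJ/mol.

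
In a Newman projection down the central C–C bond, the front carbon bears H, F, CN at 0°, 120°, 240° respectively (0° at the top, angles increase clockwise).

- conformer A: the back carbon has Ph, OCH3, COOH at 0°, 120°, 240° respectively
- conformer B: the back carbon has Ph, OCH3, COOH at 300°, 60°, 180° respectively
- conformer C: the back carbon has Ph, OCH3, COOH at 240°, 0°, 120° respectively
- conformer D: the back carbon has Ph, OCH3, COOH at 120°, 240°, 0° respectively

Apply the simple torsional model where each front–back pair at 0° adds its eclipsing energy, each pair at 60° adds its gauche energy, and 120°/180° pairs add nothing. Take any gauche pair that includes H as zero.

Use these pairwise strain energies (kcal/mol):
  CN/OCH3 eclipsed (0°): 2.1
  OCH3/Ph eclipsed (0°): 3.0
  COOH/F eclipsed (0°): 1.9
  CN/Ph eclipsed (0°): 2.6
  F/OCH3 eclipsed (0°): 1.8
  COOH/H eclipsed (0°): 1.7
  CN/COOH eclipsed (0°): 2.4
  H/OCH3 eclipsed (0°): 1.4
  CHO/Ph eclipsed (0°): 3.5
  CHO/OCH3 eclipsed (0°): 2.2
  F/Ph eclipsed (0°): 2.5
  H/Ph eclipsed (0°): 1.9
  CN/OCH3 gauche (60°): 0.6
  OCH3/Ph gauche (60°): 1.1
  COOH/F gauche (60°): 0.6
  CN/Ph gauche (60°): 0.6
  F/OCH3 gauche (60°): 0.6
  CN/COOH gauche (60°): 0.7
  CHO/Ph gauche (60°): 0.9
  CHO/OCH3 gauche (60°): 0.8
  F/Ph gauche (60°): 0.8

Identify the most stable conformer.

A (eclipsed): H–Ph eclipsed, F–OCH3 eclipsed, CN–COOH eclipsed; 1.9 + 1.8 + 2.4 = 6.1 kcal/mol.
B (staggered): F–OCH3 gauche, F–COOH gauche, CN–Ph gauche, CN–COOH gauche; 0.6 + 0.6 + 0.6 + 0.7 = 2.5 kcal/mol.
C (eclipsed): H–OCH3 eclipsed, F–COOH eclipsed, CN–Ph eclipsed; 1.4 + 1.9 + 2.6 = 5.9 kcal/mol.
D (eclipsed): H–COOH eclipsed, F–Ph eclipsed, CN–OCH3 eclipsed; 1.7 + 2.5 + 2.1 = 6.3 kcal/mol.
B has the lowest total (2.5 kcal/mol).

B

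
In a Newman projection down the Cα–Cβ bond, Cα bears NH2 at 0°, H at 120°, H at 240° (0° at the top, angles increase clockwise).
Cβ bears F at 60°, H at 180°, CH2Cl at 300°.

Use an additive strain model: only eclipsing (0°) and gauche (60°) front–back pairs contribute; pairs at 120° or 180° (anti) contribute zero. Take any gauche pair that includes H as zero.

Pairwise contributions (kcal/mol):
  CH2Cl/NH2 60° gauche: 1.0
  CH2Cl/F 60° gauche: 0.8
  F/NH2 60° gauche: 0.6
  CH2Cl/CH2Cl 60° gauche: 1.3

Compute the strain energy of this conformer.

This conformer (staggered): NH2–F gauche, NH2–CH2Cl gauche; 0.6 + 1.0 = 1.6 kcal/mol.

1.6 kcal/mol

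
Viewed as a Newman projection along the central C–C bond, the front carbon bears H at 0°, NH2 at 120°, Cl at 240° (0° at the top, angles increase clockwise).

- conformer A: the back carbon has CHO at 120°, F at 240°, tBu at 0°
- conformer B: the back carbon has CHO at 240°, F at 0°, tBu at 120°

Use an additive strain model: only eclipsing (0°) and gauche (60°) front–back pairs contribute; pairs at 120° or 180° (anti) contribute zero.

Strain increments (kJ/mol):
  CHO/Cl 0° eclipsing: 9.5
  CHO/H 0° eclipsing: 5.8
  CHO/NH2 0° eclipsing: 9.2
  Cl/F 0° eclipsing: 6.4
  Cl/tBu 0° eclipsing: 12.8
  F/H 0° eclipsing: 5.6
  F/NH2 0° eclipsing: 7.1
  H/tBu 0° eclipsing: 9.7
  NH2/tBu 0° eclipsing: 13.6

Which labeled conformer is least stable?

A is eclipsed. H at 0° is eclipsed with tBu at 0° (9.7); NH2 at 120° is eclipsed with CHO at 120° (9.2); Cl at 240° is eclipsed with F at 240° (6.4). Total 25.3 kJ/mol.
B is eclipsed. H at 0° is eclipsed with F at 0° (5.6); NH2 at 120° is eclipsed with tBu at 120° (13.6); Cl at 240° is eclipsed with CHO at 240° (9.5). Total 28.7 kJ/mol.
B has the highest total (28.7 kJ/mol).

B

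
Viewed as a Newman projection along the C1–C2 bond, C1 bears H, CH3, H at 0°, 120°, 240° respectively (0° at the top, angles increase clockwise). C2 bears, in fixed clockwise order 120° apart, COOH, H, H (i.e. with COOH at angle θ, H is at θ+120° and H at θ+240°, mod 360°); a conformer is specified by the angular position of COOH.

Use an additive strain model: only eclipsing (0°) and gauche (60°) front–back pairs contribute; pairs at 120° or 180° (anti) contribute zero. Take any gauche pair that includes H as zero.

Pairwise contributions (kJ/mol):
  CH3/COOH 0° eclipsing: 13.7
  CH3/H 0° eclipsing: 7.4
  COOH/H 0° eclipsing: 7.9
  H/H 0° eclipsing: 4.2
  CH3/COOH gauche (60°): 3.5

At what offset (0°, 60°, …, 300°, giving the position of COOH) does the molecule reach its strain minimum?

300°

COOH at 0° (eclipsed): H–COOH eclipsed, CH3–H eclipsed, H–H eclipsed; 7.9 + 7.4 + 4.2 = 19.5 kJ/mol.
COOH at 60° (staggered): CH3–COOH gauche; 3.5 = 3.5 kJ/mol.
COOH at 120° (eclipsed): H–H eclipsed, CH3–COOH eclipsed, H–H eclipsed; 4.2 + 13.7 + 4.2 = 22.1 kJ/mol.
COOH at 180° (staggered): CH3–COOH gauche; 3.5 = 3.5 kJ/mol.
COOH at 240° (eclipsed): H–H eclipsed, CH3–H eclipsed, H–COOH eclipsed; 4.2 + 7.4 + 7.9 = 19.5 kJ/mol.
COOH at 300° (staggered): no non-H gauche contacts → 0.0 kJ/mol.
The minimum (0.0 kJ/mol) occurs with COOH at 300°.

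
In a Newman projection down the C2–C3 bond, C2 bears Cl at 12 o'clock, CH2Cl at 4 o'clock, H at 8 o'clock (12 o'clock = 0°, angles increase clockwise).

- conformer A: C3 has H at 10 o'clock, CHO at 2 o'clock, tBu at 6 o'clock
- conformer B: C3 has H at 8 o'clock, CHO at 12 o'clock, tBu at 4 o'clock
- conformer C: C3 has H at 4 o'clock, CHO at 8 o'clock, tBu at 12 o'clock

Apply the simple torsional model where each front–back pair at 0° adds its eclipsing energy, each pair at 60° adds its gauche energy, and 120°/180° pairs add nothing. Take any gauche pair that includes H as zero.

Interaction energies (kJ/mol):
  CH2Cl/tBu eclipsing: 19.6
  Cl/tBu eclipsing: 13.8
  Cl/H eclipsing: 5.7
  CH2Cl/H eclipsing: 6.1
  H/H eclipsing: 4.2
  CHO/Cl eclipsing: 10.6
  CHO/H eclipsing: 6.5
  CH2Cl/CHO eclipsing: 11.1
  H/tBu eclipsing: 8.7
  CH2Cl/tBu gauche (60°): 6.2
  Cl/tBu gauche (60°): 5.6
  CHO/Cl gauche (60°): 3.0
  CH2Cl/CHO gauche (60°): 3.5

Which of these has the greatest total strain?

A is staggered. Cl at 0° is gauche with CHO at 60° (3.0); CH2Cl at 120° is gauche with CHO at 60° (3.5); CH2Cl at 120° is gauche with tBu at 180° (6.2). Total 12.7 kJ/mol.
B is eclipsed. Cl at 0° is eclipsed with CHO at 0° (10.6); CH2Cl at 120° is eclipsed with tBu at 120° (19.6); H at 240° is eclipsed with H at 240° (4.2). Total 34.4 kJ/mol.
C is eclipsed. Cl at 0° is eclipsed with tBu at 0° (13.8); CH2Cl at 120° is eclipsed with H at 120° (6.1); H at 240° is eclipsed with CHO at 240° (6.5). Total 26.4 kJ/mol.
B has the highest total (34.4 kJ/mol).

B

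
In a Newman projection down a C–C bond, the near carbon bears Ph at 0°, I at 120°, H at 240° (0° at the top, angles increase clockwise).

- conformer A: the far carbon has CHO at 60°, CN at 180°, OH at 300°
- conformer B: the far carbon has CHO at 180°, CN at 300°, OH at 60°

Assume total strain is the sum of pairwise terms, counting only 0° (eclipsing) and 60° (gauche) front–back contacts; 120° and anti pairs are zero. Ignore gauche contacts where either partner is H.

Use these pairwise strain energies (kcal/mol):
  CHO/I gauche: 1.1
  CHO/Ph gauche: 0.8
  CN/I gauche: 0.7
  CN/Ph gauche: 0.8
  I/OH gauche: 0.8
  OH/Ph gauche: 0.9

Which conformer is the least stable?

A (staggered): Ph–CHO gauche, Ph–OH gauche, I–CHO gauche, I–CN gauche; 0.8 + 0.9 + 1.1 + 0.7 = 3.5 kcal/mol.
B (staggered): Ph–CN gauche, Ph–OH gauche, I–CHO gauche, I–OH gauche; 0.8 + 0.9 + 1.1 + 0.8 = 3.6 kcal/mol.
B has the highest total (3.6 kcal/mol).

B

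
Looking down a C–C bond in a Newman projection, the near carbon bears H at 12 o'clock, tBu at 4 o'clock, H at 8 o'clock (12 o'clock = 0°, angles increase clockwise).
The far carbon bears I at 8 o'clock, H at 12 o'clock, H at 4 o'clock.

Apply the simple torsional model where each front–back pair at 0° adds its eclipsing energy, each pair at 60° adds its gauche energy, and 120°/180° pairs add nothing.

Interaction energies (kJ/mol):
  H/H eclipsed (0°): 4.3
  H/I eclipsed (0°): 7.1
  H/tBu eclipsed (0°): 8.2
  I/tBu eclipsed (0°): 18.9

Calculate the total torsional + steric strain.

19.6 kJ/mol

This conformer (eclipsed): H(0°)/H(0°) eclipsed 4.3; tBu(120°)/H(120°) eclipsed 8.2; H(240°)/I(240°) eclipsed 7.1 → 19.6 kJ/mol.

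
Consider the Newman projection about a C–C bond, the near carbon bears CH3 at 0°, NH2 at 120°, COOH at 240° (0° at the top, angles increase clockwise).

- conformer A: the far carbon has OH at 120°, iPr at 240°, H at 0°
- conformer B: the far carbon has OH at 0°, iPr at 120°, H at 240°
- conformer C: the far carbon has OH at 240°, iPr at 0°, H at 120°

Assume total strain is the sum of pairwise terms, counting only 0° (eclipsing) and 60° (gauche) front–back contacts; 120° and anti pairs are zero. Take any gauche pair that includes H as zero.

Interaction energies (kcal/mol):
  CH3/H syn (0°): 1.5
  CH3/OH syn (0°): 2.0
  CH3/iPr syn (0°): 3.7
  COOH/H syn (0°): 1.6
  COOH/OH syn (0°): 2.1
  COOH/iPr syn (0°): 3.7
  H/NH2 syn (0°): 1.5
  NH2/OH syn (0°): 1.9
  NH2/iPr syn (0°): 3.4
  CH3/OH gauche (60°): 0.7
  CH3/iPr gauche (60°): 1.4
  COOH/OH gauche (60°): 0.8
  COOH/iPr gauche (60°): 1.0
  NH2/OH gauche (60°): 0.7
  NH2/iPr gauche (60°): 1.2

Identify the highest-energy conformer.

C

A (eclipsed): CH3(0°)/H(0°) eclipsed 1.5; NH2(120°)/OH(120°) eclipsed 1.9; COOH(240°)/iPr(240°) eclipsed 3.7 → 7.1 kcal/mol.
B (eclipsed): CH3(0°)/OH(0°) eclipsed 2.0; NH2(120°)/iPr(120°) eclipsed 3.4; COOH(240°)/H(240°) eclipsed 1.6 → 7.0 kcal/mol.
C (eclipsed): CH3(0°)/iPr(0°) eclipsed 3.7; NH2(120°)/H(120°) eclipsed 1.5; COOH(240°)/OH(240°) eclipsed 2.1 → 7.3 kcal/mol.
C has the highest total (7.3 kcal/mol).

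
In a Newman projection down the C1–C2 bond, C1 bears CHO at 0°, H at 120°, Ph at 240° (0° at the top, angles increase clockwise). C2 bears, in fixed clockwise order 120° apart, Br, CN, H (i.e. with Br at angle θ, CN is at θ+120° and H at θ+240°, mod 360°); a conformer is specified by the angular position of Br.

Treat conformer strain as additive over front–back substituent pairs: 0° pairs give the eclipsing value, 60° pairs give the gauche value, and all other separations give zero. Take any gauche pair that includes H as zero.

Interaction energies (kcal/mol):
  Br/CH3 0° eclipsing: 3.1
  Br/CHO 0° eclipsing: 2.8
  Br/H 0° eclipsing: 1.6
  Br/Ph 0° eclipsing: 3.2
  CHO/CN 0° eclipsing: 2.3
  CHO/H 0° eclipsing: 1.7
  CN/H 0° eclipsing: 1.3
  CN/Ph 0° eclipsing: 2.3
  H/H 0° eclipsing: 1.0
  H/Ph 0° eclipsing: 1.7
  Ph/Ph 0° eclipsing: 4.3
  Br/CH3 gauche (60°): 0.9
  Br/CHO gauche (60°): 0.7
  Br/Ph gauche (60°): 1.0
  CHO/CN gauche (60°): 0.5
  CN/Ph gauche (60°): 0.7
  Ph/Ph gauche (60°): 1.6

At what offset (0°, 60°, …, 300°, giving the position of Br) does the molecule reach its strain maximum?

240°

Br at 0° (eclipsed): CHO(0°)/Br(0°) eclipsed 2.8; H(120°)/CN(120°) eclipsed 1.3; Ph(240°)/H(240°) eclipsed 1.7 → 5.8 kcal/mol.
Br at 60° (staggered): CHO(0°)/Br(60°) gauche 0.7; Ph(240°)/CN(180°) gauche 0.7 → 1.4 kcal/mol.
Br at 120° (eclipsed): CHO(0°)/H(0°) eclipsed 1.7; H(120°)/Br(120°) eclipsed 1.6; Ph(240°)/CN(240°) eclipsed 2.3 → 5.6 kcal/mol.
Br at 180° (staggered): CHO(0°)/CN(300°) gauche 0.5; Ph(240°)/Br(180°) gauche 1.0; Ph(240°)/CN(300°) gauche 0.7 → 2.2 kcal/mol.
Br at 240° (eclipsed): CHO(0°)/CN(0°) eclipsed 2.3; H(120°)/H(120°) eclipsed 1.0; Ph(240°)/Br(240°) eclipsed 3.2 → 6.5 kcal/mol.
Br at 300° (staggered): CHO(0°)/Br(300°) gauche 0.7; CHO(0°)/CN(60°) gauche 0.5; Ph(240°)/Br(300°) gauche 1.0 → 2.2 kcal/mol.
The maximum (6.5 kcal/mol) occurs with Br at 240°.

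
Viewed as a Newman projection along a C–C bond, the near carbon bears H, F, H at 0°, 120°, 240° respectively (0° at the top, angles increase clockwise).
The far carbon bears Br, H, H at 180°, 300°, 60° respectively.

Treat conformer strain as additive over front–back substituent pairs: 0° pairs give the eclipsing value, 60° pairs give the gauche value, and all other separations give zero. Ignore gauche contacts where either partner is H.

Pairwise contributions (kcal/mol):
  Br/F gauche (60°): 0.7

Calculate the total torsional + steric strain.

0.7 kcal/mol

This conformer (staggered): F(120°)/Br(180°) gauche 0.7 → 0.7 kcal/mol.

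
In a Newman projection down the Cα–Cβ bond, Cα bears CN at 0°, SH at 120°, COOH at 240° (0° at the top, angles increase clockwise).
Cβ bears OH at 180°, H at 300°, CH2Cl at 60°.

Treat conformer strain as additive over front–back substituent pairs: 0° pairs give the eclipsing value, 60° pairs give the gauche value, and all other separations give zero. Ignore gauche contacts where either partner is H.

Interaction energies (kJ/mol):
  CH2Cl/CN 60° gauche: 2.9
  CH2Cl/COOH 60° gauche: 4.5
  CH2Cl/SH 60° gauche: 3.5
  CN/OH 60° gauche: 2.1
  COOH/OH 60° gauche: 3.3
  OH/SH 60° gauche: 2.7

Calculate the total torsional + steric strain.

This conformer is staggered. CN at 0° is gauche with CH2Cl at 60° (2.9); SH at 120° is gauche with OH at 180° (2.7); SH at 120° is gauche with CH2Cl at 60° (3.5); COOH at 240° is gauche with OH at 180° (3.3). Total 12.4 kJ/mol.

12.4 kJ/mol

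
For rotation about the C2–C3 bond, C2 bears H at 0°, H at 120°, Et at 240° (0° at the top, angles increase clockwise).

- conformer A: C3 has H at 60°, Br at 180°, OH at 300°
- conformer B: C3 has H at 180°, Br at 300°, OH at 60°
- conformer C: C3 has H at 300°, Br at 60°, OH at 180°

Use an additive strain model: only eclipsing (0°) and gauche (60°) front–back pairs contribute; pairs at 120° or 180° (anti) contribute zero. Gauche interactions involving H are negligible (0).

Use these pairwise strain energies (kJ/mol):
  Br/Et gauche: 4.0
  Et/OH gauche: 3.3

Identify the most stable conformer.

A is staggered. Et at 240° is gauche with Br at 180° (4.0); Et at 240° is gauche with OH at 300° (3.3). Total 7.3 kJ/mol.
B is staggered. Et at 240° is gauche with Br at 300° (4.0). Total 4.0 kJ/mol.
C is staggered. Et at 240° is gauche with OH at 180° (3.3). Total 3.3 kJ/mol.
C has the lowest total (3.3 kJ/mol).

C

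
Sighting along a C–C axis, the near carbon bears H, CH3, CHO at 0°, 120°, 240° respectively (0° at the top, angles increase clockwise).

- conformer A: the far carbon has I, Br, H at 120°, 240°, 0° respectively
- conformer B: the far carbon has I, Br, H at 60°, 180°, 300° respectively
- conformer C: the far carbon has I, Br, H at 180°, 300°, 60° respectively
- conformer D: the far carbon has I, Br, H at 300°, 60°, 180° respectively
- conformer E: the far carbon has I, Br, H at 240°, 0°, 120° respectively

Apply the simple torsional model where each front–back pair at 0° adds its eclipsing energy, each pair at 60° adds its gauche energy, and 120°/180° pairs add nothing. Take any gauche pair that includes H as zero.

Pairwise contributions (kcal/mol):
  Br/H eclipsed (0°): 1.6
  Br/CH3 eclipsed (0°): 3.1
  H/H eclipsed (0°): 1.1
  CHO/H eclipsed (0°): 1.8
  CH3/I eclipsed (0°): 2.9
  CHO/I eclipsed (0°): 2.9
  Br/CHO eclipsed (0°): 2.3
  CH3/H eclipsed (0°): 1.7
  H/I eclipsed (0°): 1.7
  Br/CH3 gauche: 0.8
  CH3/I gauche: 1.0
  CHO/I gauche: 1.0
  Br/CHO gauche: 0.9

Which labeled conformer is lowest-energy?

A (eclipsed): H(0°)/H(0°) eclipsed 1.1; CH3(120°)/I(120°) eclipsed 2.9; CHO(240°)/Br(240°) eclipsed 2.3 → 6.3 kcal/mol.
B (staggered): CH3(120°)/I(60°) gauche 1.0; CH3(120°)/Br(180°) gauche 0.8; CHO(240°)/Br(180°) gauche 0.9 → 2.7 kcal/mol.
C (staggered): CH3(120°)/I(180°) gauche 1.0; CHO(240°)/I(180°) gauche 1.0; CHO(240°)/Br(300°) gauche 0.9 → 2.9 kcal/mol.
D (staggered): CH3(120°)/Br(60°) gauche 0.8; CHO(240°)/I(300°) gauche 1.0 → 1.8 kcal/mol.
E (eclipsed): H(0°)/Br(0°) eclipsed 1.6; CH3(120°)/H(120°) eclipsed 1.7; CHO(240°)/I(240°) eclipsed 2.9 → 6.2 kcal/mol.
D has the lowest total (1.8 kcal/mol).

D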